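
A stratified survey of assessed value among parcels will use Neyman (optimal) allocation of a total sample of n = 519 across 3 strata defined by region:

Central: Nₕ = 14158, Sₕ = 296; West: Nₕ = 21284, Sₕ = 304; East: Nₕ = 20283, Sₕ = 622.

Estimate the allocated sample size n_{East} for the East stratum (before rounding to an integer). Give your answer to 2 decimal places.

281.29

Neyman allocation: nₕ = n·NₕSₕ / Σⱼ NⱼSⱼ.
Σ NⱼSⱼ = 14158·296 + 21284·304 + 20283·622 = 2.327713 × 10^7.
n_{East} = 519·20283·622 / (2.327713 × 10^7) = 281.29.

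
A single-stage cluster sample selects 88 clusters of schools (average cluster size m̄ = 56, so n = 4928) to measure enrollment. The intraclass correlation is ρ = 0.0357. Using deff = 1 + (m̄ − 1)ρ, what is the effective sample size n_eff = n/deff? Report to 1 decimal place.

1662.9

deff = 1 + (56 − 1)·0.0357 = 1 + 1.9635 = 2.9635.
n_eff = 4928 / 2.9635 = 1662.9.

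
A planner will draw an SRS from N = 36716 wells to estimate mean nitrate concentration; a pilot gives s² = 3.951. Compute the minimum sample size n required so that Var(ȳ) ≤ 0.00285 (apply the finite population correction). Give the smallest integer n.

Without fpc, n₀ = s²/D = 3.951/0.00285 = 1386.3158.
With fpc, (1 − n/N)·s²/n ≤ D requires n ≥ n₀/(1 + n₀/N) = 1386.3158/(1 + 1386.3158/36716) = 1335.8760.
Rounding up, n = 1336.

1336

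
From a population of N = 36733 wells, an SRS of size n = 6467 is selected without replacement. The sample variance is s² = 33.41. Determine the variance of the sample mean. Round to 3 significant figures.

0.00426

Under SRS without replacement, Var(ȳ) = (1 − f)·s²/n with f = n/N = 6467/36733 = 0.17605423.
Var(ȳ) = (1 − 0.17605423)·33.41/6467 = 0.82394577·0.0051662285 = 0.0042566922.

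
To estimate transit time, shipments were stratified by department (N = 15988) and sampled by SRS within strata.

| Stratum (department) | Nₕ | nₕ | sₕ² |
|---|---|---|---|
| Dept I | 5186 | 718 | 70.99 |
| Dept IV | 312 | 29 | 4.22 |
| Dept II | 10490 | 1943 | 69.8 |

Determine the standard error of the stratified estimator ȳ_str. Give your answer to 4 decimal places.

0.1470

Var(ȳ_str) = Σₕ Wₕ²(1 − fₕ)sₕ²/nₕ with Wₕ = Nₕ/N, N = 15988.
Dept I: Wₕ = 0.32436828; term = 0.32436828²·(1 − 0.13844967)·70.99/718 = 0.0089625198.
Dept IV: Wₕ = 0.01951464; term = 0.01951464²·(1 − 0.09294872)·4.22/29 = 5.0265176 × 10^-5.
Dept II: Wₕ = 0.65611709; term = 0.65611709²·(1 − 0.18522402)·69.8/1943 = 0.012600377.
Sum = 0.021613162.
SE = √(0.021613162) = 0.1470.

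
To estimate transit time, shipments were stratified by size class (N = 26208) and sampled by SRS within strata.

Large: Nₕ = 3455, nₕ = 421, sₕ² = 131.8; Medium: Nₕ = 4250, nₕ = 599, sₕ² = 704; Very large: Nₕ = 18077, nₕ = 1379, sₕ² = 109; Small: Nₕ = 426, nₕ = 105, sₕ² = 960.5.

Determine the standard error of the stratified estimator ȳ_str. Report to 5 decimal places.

Var(ȳ_str) = Σₕ Wₕ²(1 − fₕ)sₕ²/nₕ with Wₕ = Nₕ/N, N = 26208.
Large: Wₕ = 0.13182998; term = 0.13182998²·(1 − 0.12185239)·131.8/421 = 0.0047778134.
Medium: Wₕ = 0.16216422; term = 0.16216422²·(1 − 0.14094118)·704/599 = 0.026550875.
Very large: Wₕ = 0.68975122; term = 0.68975122²·(1 − 0.07628478)·109/1379 = 0.034736438.
Small: Wₕ = 0.01625458; term = 0.01625458²·(1 − 0.24647887)·960.5/105 = 0.0018211887.
Sum = 0.067886315.
SE = √(0.067886315) = 0.26055.

0.26055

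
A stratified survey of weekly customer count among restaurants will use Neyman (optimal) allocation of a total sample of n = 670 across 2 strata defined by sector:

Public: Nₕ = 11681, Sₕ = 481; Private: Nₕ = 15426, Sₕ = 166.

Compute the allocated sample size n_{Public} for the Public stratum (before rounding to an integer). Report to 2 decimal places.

460.24

Neyman allocation: nₕ = n·NₕSₕ / Σⱼ NⱼSⱼ.
Σ NⱼSⱼ = 11681·481 + 15426·166 = 8.179277 × 10^6.
n_{Public} = 670·11681·481 / (8.179277 × 10^6) = 460.24.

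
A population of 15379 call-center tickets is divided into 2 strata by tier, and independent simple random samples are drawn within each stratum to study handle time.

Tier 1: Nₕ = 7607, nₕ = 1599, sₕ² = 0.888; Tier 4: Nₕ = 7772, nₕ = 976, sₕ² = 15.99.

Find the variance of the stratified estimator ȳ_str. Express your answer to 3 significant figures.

Var(ȳ_str) = Σₕ Wₕ²(1 − fₕ)sₕ²/nₕ with Wₕ = Nₕ/N, N = 15379.
Tier 1: Wₕ = 0.49463554; term = 0.49463554²·(1 − 0.21020113)·0.888/1599 = 1.0731283 × 10^-4.
Tier 4: Wₕ = 0.50536446; term = 0.50536446²·(1 − 0.12557900)·15.99/976 = 0.0036587153.
Sum = 0.0037660281.

0.00377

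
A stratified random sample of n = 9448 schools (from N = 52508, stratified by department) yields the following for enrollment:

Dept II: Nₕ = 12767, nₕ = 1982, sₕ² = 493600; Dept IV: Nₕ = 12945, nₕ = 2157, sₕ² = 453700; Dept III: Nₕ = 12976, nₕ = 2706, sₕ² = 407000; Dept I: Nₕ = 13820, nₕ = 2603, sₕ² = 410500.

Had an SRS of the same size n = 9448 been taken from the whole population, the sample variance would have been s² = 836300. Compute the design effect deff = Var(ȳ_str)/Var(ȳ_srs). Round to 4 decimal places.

0.5404

Var(ȳ_str) = Σ Wₕ²(1−fₕ)sₕ²/nₕ with Wₕ = Nₕ/52508:
  Dept II: (12767/52508)²·(1−1982/12767)·493600/1982 = 12.437399
  Dept IV: (12945/52508)²·(1−2157/12945)·453700/2157 = 10.65395
  Dept III: (12976/52508)²·(1−2706/12976)·407000/2706 = 7.269875
  Dept I: (13820/52508)²·(1−2603/13820)·410500/2603 = 8.8669203
  → Var(ȳ_str) = 39.228144.
Var(ȳ_srs) = (1 − 9448/52508)·836300/9448 = 72.588991.
deff = 39.228144 / 72.588991 = 0.5404.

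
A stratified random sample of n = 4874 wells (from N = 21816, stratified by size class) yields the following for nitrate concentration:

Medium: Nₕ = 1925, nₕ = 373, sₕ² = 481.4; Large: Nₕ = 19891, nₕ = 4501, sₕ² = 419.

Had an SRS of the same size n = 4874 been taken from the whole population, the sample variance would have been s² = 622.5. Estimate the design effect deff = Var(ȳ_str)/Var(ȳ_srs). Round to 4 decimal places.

0.6854

Var(ȳ_str) = Σ Wₕ²(1−fₕ)sₕ²/nₕ with Wₕ = Nₕ/21816:
  Medium: (1925/21816)²·(1−373/1925)·481.4/373 = 0.008101575
  Large: (19891/21816)²·(1−4501/19891)·419/4501 = 0.059875616
  → Var(ȳ_str) = 0.067977191.
Var(ȳ_srs) = (1 − 4874/21816)·622.5/4874 = 0.099184403.
deff = 0.067977191 / 0.099184403 = 0.6854.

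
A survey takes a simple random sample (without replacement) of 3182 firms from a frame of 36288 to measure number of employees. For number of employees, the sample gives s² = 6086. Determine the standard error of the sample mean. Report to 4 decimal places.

1.3210

Under SRS without replacement, Var(ȳ) = (1 − f)·s²/n with f = n/N = 3182/36288 = 0.08768739.
Var(ȳ) = (1 − 0.08768739)·6086/3182 = 0.91231261·1.9126336 = 1.7449197.
SE(ȳ) = √(1.7449197) = 1.3210.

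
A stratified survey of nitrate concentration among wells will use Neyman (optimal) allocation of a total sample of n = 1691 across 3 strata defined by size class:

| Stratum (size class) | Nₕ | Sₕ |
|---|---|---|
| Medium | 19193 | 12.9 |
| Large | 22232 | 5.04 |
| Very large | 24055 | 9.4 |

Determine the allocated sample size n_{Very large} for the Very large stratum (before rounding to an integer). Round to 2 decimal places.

652.77

Neyman allocation: nₕ = n·NₕSₕ / Σⱼ NⱼSⱼ.
Σ NⱼSⱼ = 19193·12.9 + 22232·5.04 + 24055·9.4 = 585755.98.
n_{Very large} = 1691·24055·9.4 / 585755.98 = 652.77.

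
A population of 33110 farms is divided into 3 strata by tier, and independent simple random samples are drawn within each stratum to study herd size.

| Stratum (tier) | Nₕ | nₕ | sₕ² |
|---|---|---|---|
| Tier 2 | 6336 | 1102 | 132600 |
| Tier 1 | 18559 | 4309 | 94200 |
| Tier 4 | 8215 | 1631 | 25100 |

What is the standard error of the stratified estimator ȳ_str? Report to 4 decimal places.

Var(ȳ_str) = Σₕ Wₕ²(1 − fₕ)sₕ²/nₕ with Wₕ = Nₕ/N, N = 33110.
Tier 2: Wₕ = 0.19136213; term = 0.19136213²·(1 − 0.17392677)·132600/1102 = 3.6399252.
Tier 1: Wₕ = 0.56052552; term = 0.56052552²·(1 − 0.23217846)·94200/4309 = 5.2738222.
Tier 4: Wₕ = 0.24811235; term = 0.24811235²·(1 − 0.19853926)·25100/1631 = 0.75927446.
Sum = 9.6730219.
SE = √(9.6730219) = 3.1101.

3.1101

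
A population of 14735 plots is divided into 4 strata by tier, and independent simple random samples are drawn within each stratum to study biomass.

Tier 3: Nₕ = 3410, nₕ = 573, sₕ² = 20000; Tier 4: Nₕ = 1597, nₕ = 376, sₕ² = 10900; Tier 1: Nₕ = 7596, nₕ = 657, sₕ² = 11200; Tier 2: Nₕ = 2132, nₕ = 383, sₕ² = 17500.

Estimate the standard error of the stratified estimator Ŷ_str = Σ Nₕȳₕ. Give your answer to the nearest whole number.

38251

Var(Ŷ_str) = Σₕ Nₕ²(1 − fₕ)sₕ²/nₕ.
Tier 3: 3410²·(1 − 573/3410)·20000/573 = 3.3766736 × 10^8.
Tier 4: 1597²·(1 − 376/1597)·10900/376 = 5.6527429 × 10^7.
Tier 1: 7596²·(1 − 657/7596)·11200/657 = 8.9853396 × 10^8.
Tier 2: 2132²·(1 − 383/2132)·17500/383 = 1.7037909 × 10^8.
Sum = 1.4631078 × 10^9.
SE = √(1.4631078 × 10^9) = 38251.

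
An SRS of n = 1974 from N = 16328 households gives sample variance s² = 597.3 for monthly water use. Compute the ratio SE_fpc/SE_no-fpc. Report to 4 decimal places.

f = n/N = 1974/16328 = 0.12089662.
SE_no-fpc = √(s²/n) = 0.55007598; SE_fpc = √((1−f)s²/n) = 0.51575406.
Ratio = √(1−f) = 0.93760513.

0.9376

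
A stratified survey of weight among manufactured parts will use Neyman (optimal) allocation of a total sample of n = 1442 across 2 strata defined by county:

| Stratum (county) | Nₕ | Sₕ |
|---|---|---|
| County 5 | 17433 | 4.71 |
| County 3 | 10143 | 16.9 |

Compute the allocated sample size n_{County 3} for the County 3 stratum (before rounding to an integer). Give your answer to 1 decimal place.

Neyman allocation: nₕ = n·NₕSₕ / Σⱼ NⱼSⱼ.
Σ NⱼSⱼ = 17433·4.71 + 10143·16.9 = 253526.13.
n_{County 3} = 1442·10143·16.9 / 253526.13 = 975.0.

975.0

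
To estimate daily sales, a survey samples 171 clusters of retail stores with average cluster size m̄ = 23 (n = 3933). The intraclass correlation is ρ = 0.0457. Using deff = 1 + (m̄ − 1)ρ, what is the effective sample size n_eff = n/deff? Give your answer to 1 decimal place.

deff = 1 + (23 − 1)·0.0457 = 1 + 1.0054 = 2.0054.
n_eff = 3933 / 2.0054 = 1961.2.

1961.2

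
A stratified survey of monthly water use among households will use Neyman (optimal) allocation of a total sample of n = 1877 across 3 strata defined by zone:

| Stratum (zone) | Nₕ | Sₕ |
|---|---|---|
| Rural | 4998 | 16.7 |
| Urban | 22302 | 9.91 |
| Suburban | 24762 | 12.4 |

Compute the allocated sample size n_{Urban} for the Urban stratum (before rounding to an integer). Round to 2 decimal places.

678.37

Neyman allocation: nₕ = n·NₕSₕ / Σⱼ NⱼSⱼ.
Σ NⱼSⱼ = 4998·16.7 + 22302·9.91 + 24762·12.4 = 611528.22.
n_{Urban} = 1877·22302·9.91 / 611528.22 = 678.37.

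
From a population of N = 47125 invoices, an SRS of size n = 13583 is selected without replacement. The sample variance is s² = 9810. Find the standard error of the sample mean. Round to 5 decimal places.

Under SRS without replacement, Var(ȳ) = (1 − f)·s²/n with f = n/N = 13583/47125 = 0.28823342.
Var(ȳ) = (1 − 0.28823342)·9810/13583 = 0.71176658·0.72222631 = 0.51405655.
SE(ȳ) = √(0.51405655) = 0.71698.

0.71698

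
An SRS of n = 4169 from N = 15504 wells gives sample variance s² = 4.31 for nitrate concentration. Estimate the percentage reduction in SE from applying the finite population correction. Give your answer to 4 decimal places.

14.4955

f = n/N = 4169/15504 = 0.26889835.
SE_no-fpc = √(s²/n) = 0.032153088; SE_fpc = √((1−f)s²/n) = 0.027492331.
Ratio = √(1−f) = 0.85504482. Reduction = 100·(1 − 0.85504482) = 14.4955%.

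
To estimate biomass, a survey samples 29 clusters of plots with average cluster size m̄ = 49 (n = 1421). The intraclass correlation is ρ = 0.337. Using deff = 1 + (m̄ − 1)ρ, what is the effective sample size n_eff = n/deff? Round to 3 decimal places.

deff = 1 + (49 − 1)·0.337 = 1 + 16.176 = 17.176.
n_eff = 1421 / 17.176 = 82.732.

82.732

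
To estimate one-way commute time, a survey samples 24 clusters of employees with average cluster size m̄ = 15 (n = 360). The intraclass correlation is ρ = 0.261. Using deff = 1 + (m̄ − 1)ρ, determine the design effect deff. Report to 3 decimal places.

4.654

deff = 1 + (15 − 1)·0.261 = 1 + 3.654 = 4.654.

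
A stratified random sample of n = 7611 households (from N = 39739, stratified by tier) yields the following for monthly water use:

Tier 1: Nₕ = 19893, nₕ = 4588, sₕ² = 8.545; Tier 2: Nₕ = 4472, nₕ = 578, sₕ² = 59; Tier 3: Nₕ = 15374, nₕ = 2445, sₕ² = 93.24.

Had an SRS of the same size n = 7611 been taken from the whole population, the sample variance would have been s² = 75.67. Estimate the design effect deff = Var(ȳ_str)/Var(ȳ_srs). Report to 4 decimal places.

Var(ȳ_str) = Σ Wₕ²(1−fₕ)sₕ²/nₕ with Wₕ = Nₕ/39739:
  Tier 1: (19893/39739)²·(1−4588/19893)·8.545/4588 = 3.5907768 × 10^-4
  Tier 2: (4472/39739)²·(1−578/4472)·59/578 = 0.0011256103
  Tier 3: (15374/39739)²·(1−2445/15374)·93.24/2445 = 0.0048000012
  → Var(ȳ_str) = 0.0062846892.
Var(ȳ_srs) = (1 − 7611/39739)·75.67/7611 = 0.0080380142.
deff = 0.0062846892 / 0.0080380142 = 0.7819.

0.7819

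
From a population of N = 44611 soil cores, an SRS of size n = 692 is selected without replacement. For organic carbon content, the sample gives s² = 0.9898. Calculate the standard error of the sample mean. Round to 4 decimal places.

Under SRS without replacement, Var(ȳ) = (1 − f)·s²/n with f = n/N = 692/44611 = 0.01551187.
Var(ȳ) = (1 − 0.01551187)·0.9898/692 = 0.98448813·0.0014303468 = 0.0014081595.
SE(ȳ) = √(0.0014081595) = 0.0375.

0.0375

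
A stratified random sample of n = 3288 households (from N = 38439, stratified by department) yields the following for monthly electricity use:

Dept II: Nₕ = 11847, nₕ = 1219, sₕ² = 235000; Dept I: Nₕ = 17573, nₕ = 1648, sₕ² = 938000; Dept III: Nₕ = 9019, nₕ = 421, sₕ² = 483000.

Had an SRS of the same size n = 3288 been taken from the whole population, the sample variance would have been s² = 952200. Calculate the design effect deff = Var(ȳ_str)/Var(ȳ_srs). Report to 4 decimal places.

Var(ȳ_str) = Σ Wₕ²(1−fₕ)sₕ²/nₕ with Wₕ = Nₕ/38439:
  Dept II: (11847/38439)²·(1−1219/11847)·235000/1219 = 16.42782
  Dept I: (17573/38439)²·(1−1648/17573)·938000/1648 = 107.802
  Dept III: (9019/38439)²·(1−421/9019)·483000/421 = 60.211119
  → Var(ȳ_str) = 184.44094.
Var(ȳ_srs) = (1 − 3288/38439)·952200/3288 = 264.82682.
deff = 184.44094 / 264.82682 = 0.6965.

0.6965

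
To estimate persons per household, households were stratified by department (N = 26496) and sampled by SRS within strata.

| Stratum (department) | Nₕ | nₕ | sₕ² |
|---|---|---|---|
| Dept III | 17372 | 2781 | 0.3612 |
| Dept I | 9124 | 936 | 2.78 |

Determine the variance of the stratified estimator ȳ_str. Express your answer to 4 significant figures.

3.630 × 10^-4

Var(ȳ_str) = Σₕ Wₕ²(1 − fₕ)sₕ²/nₕ with Wₕ = Nₕ/N, N = 26496.
Dept III: Wₕ = 0.65564614; term = 0.65564614²·(1 − 0.16008519)·0.3612/2781 = 4.6894402 × 10^-5.
Dept I: Wₕ = 0.34435386; term = 0.34435386²·(1 − 0.10258658)·2.78/936 = 3.1606138 × 10^-4.
Sum = 3.6295578 × 10^-4.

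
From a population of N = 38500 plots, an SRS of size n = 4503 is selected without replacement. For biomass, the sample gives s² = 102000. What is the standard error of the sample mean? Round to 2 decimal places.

Under SRS without replacement, Var(ȳ) = (1 − f)·s²/n with f = n/N = 4503/38500 = 0.11696104.
Var(ȳ) = (1 − 0.11696104)·102000/4503 = 0.88303896·22.651566 = 20.002215.
SE(ȳ) = √(20.002215) = 4.47.

4.47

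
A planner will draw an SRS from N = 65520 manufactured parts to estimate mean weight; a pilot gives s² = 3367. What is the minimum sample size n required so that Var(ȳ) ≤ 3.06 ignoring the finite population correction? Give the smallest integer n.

Without fpc, n₀ = s²/D = 3367/3.06 = 1100.3268.
Rounding up, n = 1101.

1101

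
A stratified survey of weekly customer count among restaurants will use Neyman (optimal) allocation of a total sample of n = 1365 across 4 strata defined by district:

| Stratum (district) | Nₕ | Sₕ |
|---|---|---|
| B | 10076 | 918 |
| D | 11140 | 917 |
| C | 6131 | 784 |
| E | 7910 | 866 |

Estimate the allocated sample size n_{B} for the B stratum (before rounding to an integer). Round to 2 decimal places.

Neyman allocation: nₕ = n·NₕSₕ / Σⱼ NⱼSⱼ.
Σ NⱼSⱼ = 10076·918 + 11140·917 + 6131·784 + 7910·866 = 3.1121912 × 10^7.
n_{B} = 1365·10076·918 / (3.1121912 × 10^7) = 405.69.

405.69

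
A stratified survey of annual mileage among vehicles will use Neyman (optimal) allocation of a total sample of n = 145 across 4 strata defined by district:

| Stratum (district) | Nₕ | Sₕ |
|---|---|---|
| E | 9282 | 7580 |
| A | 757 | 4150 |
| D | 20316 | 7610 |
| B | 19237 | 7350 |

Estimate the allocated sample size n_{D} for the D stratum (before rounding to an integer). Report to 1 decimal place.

Neyman allocation: nₕ = n·NₕSₕ / Σⱼ NⱼSⱼ.
Σ NⱼSⱼ = 9282·7580 + 757·4150 + 20316·7610 + 19237·7350 = 3.6949582 × 10^8.
n_{D} = 145·20316·7610 / (3.6949582 × 10^8) = 60.7.

60.7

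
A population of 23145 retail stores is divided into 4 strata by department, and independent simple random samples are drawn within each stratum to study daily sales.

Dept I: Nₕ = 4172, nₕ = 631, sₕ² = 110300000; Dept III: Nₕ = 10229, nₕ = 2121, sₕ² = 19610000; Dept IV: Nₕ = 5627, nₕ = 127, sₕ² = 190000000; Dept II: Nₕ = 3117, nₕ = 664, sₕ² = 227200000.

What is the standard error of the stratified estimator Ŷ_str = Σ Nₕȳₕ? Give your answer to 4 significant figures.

Var(Ŷ_str) = Σₕ Nₕ²(1 − fₕ)sₕ²/nₕ.
Dept I: 4172²·(1 − 631/4172)·110300000/631 = 2.5823576 × 10^12.
Dept III: 10229²·(1 − 2121/10229)·19610000/2121 = 7.6680307 × 10^11.
Dept IV: 5627²·(1 − 127/5627)·190000000/127 = 4.6300906 × 10^13.
Dept II: 3117²·(1 − 664/3117)·227200000/664 = 2.616222 × 10^12.
Sum = 5.2266289 × 10^13.
SE = √(5.2266289 × 10^13) = 7.230 × 10^6.

7.230 × 10^6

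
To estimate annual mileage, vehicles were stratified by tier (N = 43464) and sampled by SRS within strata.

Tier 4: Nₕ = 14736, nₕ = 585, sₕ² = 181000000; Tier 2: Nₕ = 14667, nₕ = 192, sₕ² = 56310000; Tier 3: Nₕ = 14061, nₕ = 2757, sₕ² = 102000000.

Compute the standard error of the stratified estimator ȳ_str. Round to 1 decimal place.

265.0

Var(ȳ_str) = Σₕ Wₕ²(1 − fₕ)sₕ²/nₕ with Wₕ = Nₕ/N, N = 43464.
Tier 4: Wₕ = 0.33903920; term = 0.33903920²·(1 − 0.03969870)·181000000/585 = 34153.095.
Tier 2: Wₕ = 0.33745168; term = 0.33745168²·(1 − 0.01309061)·56310000/192 = 32959.816.
Tier 3: Wₕ = 0.32350911; term = 0.32350911²·(1 − 0.19607425)·102000000/2757 = 3112.8083.
Sum = 70225.719.
SE = √(70225.719) = 265.0.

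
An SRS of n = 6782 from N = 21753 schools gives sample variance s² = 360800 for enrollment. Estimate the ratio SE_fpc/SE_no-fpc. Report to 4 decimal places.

f = n/N = 6782/21753 = 0.31177309.
SE_no-fpc = √(s²/n) = 7.2938088; SE_fpc = √((1−f)s²/n) = 6.0509031.
Ratio = √(1−f) = 0.82959443.

0.8296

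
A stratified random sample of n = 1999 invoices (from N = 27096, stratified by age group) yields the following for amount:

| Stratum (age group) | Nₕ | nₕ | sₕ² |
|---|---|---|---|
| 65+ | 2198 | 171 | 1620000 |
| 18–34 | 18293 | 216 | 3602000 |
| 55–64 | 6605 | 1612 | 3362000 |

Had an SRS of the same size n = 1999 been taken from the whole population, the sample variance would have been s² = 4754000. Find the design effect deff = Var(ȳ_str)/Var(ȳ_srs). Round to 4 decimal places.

3.4784

Var(ȳ_str) = Σ Wₕ²(1−fₕ)sₕ²/nₕ with Wₕ = Nₕ/27096:
  65+: (2198/27096)²·(1−171/2198)·1620000/171 = 57.489691
  18–34: (18293/27096)²·(1−216/18293)·3602000/216 = 7510.881
  55–64: (6605/27096)²·(1−1612/6605)·3362000/1612 = 93.682116
  → Var(ȳ_str) = 7662.0528.
Var(ȳ_srs) = (1 − 1999/27096)·4754000/1999 = 2202.7388.
deff = 7662.0528 / 2202.7388 = 3.4784.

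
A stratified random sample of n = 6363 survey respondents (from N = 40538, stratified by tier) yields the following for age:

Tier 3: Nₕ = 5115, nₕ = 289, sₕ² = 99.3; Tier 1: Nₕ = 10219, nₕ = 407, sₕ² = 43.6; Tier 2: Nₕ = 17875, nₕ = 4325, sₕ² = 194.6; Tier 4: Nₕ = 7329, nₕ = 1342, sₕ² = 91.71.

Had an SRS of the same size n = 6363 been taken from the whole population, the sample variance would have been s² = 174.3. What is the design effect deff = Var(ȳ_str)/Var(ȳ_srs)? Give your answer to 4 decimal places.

Var(ȳ_str) = Σ Wₕ²(1−fₕ)sₕ²/nₕ with Wₕ = Nₕ/40538:
  Tier 3: (5115/40538)²·(1−289/5115)·99.3/289 = 0.0051613074
  Tier 1: (10219/40538)²·(1−407/10219)·43.6/407 = 0.0065363211
  Tier 2: (17875/40538)²·(1−4325/17875)·194.6/4325 = 0.0066315864
  Tier 4: (7329/40538)²·(1−1342/7329)·91.71/1342 = 0.0018247086
  → Var(ȳ_str) = 0.020153924.
Var(ȳ_srs) = (1 − 6363/40538)·174.3/6363 = 0.02309307.
deff = 0.020153924 / 0.02309307 = 0.8727.

0.8727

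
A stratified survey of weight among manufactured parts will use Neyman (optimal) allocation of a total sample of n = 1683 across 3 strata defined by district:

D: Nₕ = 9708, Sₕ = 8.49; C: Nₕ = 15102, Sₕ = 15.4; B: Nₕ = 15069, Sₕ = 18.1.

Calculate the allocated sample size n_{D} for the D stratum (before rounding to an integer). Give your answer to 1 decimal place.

236.0

Neyman allocation: nₕ = n·NₕSₕ / Σⱼ NⱼSⱼ.
Σ NⱼSⱼ = 9708·8.49 + 15102·15.4 + 15069·18.1 = 587740.62.
n_{D} = 1683·9708·8.49 / 587740.62 = 236.0.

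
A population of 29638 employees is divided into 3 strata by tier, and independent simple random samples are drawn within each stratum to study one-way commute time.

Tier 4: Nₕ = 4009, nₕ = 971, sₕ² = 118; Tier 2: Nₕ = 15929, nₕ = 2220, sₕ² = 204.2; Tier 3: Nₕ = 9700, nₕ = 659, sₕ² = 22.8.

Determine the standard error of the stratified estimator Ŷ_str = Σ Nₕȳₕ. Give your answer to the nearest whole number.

Var(Ŷ_str) = Σₕ Nₕ²(1 − fₕ)sₕ²/nₕ.
Tier 4: 4009²·(1 − 971/4009)·118/971 = 1.4800848 × 10^6.
Tier 2: 15929²·(1 − 2220/15929)·204.2/2220 = 2.0086166 × 10^7.
Tier 3: 9700²·(1 − 659/9700)·22.8/659 = 3.0341541 × 10^6.
Sum = 2.4600405 × 10^7.
SE = √(2.4600405 × 10^7) = 4960.

4960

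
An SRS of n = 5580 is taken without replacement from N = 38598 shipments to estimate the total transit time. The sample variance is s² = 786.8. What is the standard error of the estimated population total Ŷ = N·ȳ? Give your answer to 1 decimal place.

13405.2

Var(Ŷ) = N²·Var(ȳ) = N²·(1 − n/N)·s²/n.
f = 5580/38598 = 0.14456708; Var(ȳ) = 0.85543292·786.8/5580 = 0.12061911.
Var(Ŷ) = 38598² · 0.12061911 = 1.7969903 × 10^8.
SE(Ŷ) = √(1.7969903 × 10^8) = 13405.2.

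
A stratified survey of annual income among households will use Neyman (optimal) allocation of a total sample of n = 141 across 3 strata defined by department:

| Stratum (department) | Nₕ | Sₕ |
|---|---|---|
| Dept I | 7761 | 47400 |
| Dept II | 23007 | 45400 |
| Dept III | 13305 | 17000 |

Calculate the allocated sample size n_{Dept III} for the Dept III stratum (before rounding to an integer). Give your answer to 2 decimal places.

19.46

Neyman allocation: nₕ = n·NₕSₕ / Σⱼ NⱼSⱼ.
Σ NⱼSⱼ = 7761·47400 + 23007·45400 + 13305·17000 = 1.6385742 × 10^9.
n_{Dept III} = 141·13305·17000 / (1.6385742 × 10^9) = 19.46.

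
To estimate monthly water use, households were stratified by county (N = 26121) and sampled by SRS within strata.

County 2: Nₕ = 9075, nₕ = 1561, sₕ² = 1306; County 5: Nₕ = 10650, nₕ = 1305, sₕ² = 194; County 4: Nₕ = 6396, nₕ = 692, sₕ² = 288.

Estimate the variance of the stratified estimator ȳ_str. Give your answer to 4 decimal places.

Var(ȳ_str) = Σₕ Wₕ²(1 − fₕ)sₕ²/nₕ with Wₕ = Nₕ/N, N = 26121.
County 2: Wₕ = 0.34742161; term = 0.34742161²·(1 − 0.17201102)·1306/1561 = 0.083613904.
County 5: Wₕ = 0.40771793; term = 0.40771793²·(1 − 0.12253521)·194/1305 = 0.021684057.
County 4: Wₕ = 0.24486046; term = 0.24486046²·(1 − 0.10819262)·288/692 = 0.022253318.
Sum = 0.12755128.

0.1276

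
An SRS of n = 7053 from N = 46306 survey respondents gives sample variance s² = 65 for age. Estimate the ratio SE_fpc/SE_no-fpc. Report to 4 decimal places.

0.9207

f = n/N = 7053/46306 = 0.15231288.
SE_no-fpc = √(s²/n) = 0.095999669; SE_fpc = √((1−f)s²/n) = 0.088386824.
Ratio = √(1−f) = 0.92069926.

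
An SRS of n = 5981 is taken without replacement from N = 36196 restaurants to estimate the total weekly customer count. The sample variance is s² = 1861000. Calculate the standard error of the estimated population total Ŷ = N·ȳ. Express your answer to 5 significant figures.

583350

Var(Ŷ) = N²·Var(ȳ) = N²·(1 − n/N)·s²/n.
f = 5981/36196 = 0.16523925; Var(ȳ) = 0.83476075·1861000/5981 = 259.73746.
Var(Ŷ) = 36196² · 259.73746 = 3.4029514 × 10^11.
SE(Ŷ) = √(3.4029514 × 10^11) = 583350.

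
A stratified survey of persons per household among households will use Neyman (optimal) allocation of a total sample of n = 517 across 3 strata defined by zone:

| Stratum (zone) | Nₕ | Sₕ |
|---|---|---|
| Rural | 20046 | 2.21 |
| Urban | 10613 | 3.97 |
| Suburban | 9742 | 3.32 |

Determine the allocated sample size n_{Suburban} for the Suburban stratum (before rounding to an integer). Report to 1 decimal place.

Neyman allocation: nₕ = n·NₕSₕ / Σⱼ NⱼSⱼ.
Σ NⱼSⱼ = 20046·2.21 + 10613·3.97 + 9742·3.32 = 118778.71.
n_{Suburban} = 517·9742·3.32 / 118778.71 = 140.8.

140.8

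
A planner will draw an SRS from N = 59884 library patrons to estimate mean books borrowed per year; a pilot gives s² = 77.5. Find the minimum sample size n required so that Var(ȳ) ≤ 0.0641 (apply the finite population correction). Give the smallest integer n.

Without fpc, n₀ = s²/D = 77.5/0.0641 = 1209.0484.
With fpc, (1 − n/N)·s²/n ≤ D requires n ≥ n₀/(1 + n₀/N) = 1209.0484/(1 + 1209.0484/59884) = 1185.1210.
Rounding up, n = 1186.

1186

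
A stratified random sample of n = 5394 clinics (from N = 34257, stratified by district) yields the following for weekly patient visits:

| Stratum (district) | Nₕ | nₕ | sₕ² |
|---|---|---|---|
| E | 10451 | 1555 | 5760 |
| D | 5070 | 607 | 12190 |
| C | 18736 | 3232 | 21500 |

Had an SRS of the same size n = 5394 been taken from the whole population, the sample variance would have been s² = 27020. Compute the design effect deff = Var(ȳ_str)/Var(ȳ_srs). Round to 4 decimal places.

Var(ȳ_str) = Σ Wₕ²(1−fₕ)sₕ²/nₕ with Wₕ = Nₕ/34257:
  E: (10451/34257)²·(1−1555/10451)·5760/1555 = 0.29345807
  D: (5070/34257)²·(1−607/5070)·12190/607 = 0.38721414
  C: (18736/34257)²·(1−3232/18736)·21500/3232 = 1.6466037
  → Var(ȳ_str) = 2.3272759.
Var(ȳ_srs) = (1 − 5394/34257)·27020/5394 = 4.2205257.
deff = 2.3272759 / 4.2205257 = 0.5514.

0.5514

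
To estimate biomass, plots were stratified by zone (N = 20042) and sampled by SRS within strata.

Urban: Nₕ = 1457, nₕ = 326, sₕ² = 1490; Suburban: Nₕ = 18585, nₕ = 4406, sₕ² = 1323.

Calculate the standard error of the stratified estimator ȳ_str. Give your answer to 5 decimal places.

0.46448

Var(ȳ_str) = Σₕ Wₕ²(1 − fₕ)sₕ²/nₕ with Wₕ = Nₕ/N, N = 20042.
Urban: Wₕ = 0.07269734; term = 0.07269734²·(1 − 0.22374743)·1490/326 = 0.018750321.
Suburban: Wₕ = 0.92730266; term = 0.92730266²·(1 − 0.23707291)·1323/4406 = 0.19698874.
Sum = 0.21573906.
SE = √(0.21573906) = 0.46448.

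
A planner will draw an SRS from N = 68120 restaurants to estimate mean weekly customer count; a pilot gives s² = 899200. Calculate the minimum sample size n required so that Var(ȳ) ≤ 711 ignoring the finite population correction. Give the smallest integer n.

Without fpc, n₀ = s²/D = 899200/711 = 1264.6976.
Rounding up, n = 1265.

1265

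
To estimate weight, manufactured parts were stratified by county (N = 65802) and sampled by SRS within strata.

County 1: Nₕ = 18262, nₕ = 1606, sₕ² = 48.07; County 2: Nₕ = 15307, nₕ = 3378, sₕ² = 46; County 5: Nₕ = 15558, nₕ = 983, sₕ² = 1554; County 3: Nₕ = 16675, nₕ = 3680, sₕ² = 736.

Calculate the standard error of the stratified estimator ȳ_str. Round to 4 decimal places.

0.3090

Var(ȳ_str) = Σₕ Wₕ²(1 − fₕ)sₕ²/nₕ with Wₕ = Nₕ/N, N = 65802.
County 1: Wₕ = 0.27752956; term = 0.27752956²·(1 − 0.08794218)·48.07/1606 = 0.0021026619.
County 2: Wₕ = 0.23262211; term = 0.23262211²·(1 − 0.22068335)·46/3378 = 5.7426734 × 10^-4.
County 5: Wₕ = 0.23643658; term = 0.23643658²·(1 − 0.06318293)·1554/983 = 0.082790716.
County 3: Wₕ = 0.25341175; term = 0.25341175²·(1 − 0.22068966)·736/3680 = 0.010009075.
Sum = 0.09547672.
SE = √(0.09547672) = 0.3090.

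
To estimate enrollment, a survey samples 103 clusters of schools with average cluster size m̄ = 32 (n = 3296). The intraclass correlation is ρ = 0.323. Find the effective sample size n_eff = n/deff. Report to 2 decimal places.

299.28

deff = 1 + (32 − 1)·0.323 = 1 + 10.013 = 11.013.
n_eff = 3296 / 11.013 = 299.28.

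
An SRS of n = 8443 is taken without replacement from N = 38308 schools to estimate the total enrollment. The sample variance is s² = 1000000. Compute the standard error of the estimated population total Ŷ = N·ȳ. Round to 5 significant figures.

Var(Ŷ) = N²·Var(ȳ) = N²·(1 − n/N)·s²/n.
f = 8443/38308 = 0.22039783; Var(ȳ) = 0.77960217·1000000/8443 = 92.337104.
Var(Ŷ) = 38308² · 92.337104 = 1.3550496 × 10^11.
SE(Ŷ) = √(1.3550496 × 10^11) = 368110.

368110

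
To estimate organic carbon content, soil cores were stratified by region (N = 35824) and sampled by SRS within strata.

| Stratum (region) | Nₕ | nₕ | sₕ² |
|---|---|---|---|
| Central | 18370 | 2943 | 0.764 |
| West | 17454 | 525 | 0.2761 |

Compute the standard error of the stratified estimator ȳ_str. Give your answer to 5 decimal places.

0.01336

Var(ȳ_str) = Σₕ Wₕ²(1 − fₕ)sₕ²/nₕ with Wₕ = Nₕ/N, N = 35824.
Central: Wₕ = 0.51278473; term = 0.51278473²·(1 − 0.16020686)·0.764/2943 = 5.73252 × 10^-5.
West: Wₕ = 0.48721527; term = 0.48721527²·(1 − 0.03007906)·0.2761/525 = 1.2108357 × 10^-4.
Sum = 1.7840877 × 10^-4.
SE = √(1.7840877 × 10^-4) = 0.01336.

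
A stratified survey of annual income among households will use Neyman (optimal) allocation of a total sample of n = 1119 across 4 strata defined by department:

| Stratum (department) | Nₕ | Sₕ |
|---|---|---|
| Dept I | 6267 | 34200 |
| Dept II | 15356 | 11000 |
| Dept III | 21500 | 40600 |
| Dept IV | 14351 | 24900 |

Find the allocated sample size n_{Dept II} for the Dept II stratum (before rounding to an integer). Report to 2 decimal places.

Neyman allocation: nₕ = n·NₕSₕ / Σⱼ NⱼSⱼ.
Σ NⱼSⱼ = 6267·34200 + 15356·11000 + 21500·40600 + 14351·24900 = 1.6134873 × 10^9.
n_{Dept II} = 1119·15356·11000 / (1.6134873 × 10^9) = 117.15.

117.15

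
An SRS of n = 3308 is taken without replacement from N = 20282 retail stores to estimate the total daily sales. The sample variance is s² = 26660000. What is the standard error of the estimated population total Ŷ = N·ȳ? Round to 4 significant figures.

Var(Ŷ) = N²·Var(ȳ) = N²·(1 − n/N)·s²/n.
f = 3308/20282 = 0.16310029; Var(ȳ) = 0.83689971·26660000/3308 = 6744.7843.
Var(Ŷ) = 20282² · 6744.7843 = 2.7745313 × 10^12.
SE(Ŷ) = √(2.7745313 × 10^12) = 1.666 × 10^6.

1.666 × 10^6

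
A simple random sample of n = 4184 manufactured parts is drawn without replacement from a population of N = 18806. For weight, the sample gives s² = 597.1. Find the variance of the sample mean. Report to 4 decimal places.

0.1110

Under SRS without replacement, Var(ȳ) = (1 − f)·s²/n with f = n/N = 4184/18806 = 0.22248219.
Var(ȳ) = (1 − 0.22248219)·597.1/4184 = 0.77751781·0.14271033 = 0.11095982.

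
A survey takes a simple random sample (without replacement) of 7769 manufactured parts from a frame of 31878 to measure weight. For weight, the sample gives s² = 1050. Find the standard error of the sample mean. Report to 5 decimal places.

Under SRS without replacement, Var(ȳ) = (1 − f)·s²/n with f = n/N = 7769/31878 = 0.24371040.
Var(ȳ) = (1 − 0.24371040)·1050/7769 = 0.75628960·0.13515253 = 0.10221445.
SE(ȳ) = √(0.10221445) = 0.31971.

0.31971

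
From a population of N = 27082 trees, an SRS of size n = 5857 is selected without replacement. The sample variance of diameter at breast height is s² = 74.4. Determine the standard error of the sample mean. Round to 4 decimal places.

Under SRS without replacement, Var(ȳ) = (1 − f)·s²/n with f = n/N = 5857/27082 = 0.21626911.
Var(ȳ) = (1 − 0.21626911)·74.4/5857 = 0.78373089·0.012702749 = 0.0099555367.
SE(ȳ) = √(0.0099555367) = 0.0998.

0.0998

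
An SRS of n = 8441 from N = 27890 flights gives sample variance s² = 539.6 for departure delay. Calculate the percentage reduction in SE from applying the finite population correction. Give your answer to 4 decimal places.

f = n/N = 8441/27890 = 0.30265328.
SE_no-fpc = √(s²/n) = 0.25283606; SE_fpc = √((1−f)s²/n) = 0.21113654.
Ratio = √(1−f) = 0.83507288. Reduction = 100·(1 − 0.83507288) = 16.4927%.

16.4927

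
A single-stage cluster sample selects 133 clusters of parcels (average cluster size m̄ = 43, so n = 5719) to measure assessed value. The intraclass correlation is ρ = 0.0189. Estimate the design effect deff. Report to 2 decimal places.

deff = 1 + (43 − 1)·0.0189 = 1 + 0.7938 = 1.7938.

1.79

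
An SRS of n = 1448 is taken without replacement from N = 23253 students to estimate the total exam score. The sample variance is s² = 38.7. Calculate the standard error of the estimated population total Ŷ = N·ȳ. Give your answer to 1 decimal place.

3681.2

Var(Ŷ) = N²·Var(ȳ) = N²·(1 − n/N)·s²/n.
f = 1448/23253 = 0.06227153; Var(ȳ) = 0.93772847·38.7/1448 = 0.025062218.
Var(Ŷ) = 23253² · 0.025062218 = 1.3551192 × 10^7.
SE(Ŷ) = √(1.3551192 × 10^7) = 3681.2.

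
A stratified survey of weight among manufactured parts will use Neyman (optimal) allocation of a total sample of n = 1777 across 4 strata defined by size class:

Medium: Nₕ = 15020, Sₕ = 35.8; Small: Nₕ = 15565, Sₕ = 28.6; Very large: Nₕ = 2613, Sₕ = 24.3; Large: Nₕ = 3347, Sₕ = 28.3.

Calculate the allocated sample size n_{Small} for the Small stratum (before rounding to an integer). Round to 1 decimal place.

Neyman allocation: nₕ = n·NₕSₕ / Σⱼ NⱼSⱼ.
Σ NⱼSⱼ = 15020·35.8 + 15565·28.6 + 2613·24.3 + 3347·28.3 = 1.141091 × 10^6.
n_{Small} = 1777·15565·28.6 / (1.141091 × 10^6) = 693.2.

693.2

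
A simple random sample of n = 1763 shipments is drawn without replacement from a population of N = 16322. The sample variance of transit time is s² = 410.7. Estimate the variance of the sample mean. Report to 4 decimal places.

Under SRS without replacement, Var(ȳ) = (1 − f)·s²/n with f = n/N = 1763/16322 = 0.10801372.
Var(ȳ) = (1 − 0.10801372)·410.7/1763 = 0.89198628·0.23295519 = 0.20779283.

0.2078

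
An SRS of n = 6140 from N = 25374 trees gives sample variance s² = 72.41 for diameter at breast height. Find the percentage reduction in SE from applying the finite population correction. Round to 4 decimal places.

f = n/N = 6140/25374 = 0.24197998.
SE_no-fpc = √(s²/n) = 0.10859631; SE_fpc = √((1−f)s²/n) = 0.09454867.
Ratio = √(1−f) = 0.87064345. Reduction = 100·(1 − 0.87064345) = 12.9357%.

12.9357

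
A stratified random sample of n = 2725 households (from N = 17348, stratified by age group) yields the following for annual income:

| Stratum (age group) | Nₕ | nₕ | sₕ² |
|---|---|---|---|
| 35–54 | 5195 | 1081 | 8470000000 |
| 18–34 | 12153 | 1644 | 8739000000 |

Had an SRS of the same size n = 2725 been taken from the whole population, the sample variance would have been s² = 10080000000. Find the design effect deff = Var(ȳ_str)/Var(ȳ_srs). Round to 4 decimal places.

0.9019

Var(ȳ_str) = Σ Wₕ²(1−fₕ)sₕ²/nₕ with Wₕ = Nₕ/17348:
  35–54: (5195/17348)²·(1−1081/5195)·8470000000/1081 = 556427.68
  18–34: (12153/17348)²·(1−1644/12153)·8739000000/1644 = 2.255828 × 10^6
  → Var(ȳ_str) = 2.8122557 × 10^6.
Var(ȳ_srs) = (1 − 2725/17348)·10080000000/2725 = 3.1180358 × 10^6.
deff = (2.8122557 × 10^6) / (3.1180358 × 10^6) = 0.9019.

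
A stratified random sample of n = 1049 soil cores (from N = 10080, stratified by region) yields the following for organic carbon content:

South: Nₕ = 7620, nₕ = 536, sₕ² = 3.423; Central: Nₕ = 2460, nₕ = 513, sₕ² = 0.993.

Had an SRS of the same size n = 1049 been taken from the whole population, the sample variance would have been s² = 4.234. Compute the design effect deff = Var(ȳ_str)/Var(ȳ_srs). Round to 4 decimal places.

Var(ȳ_str) = Σ Wₕ²(1−fₕ)sₕ²/nₕ with Wₕ = Nₕ/10080:
  South: (7620/10080)²·(1−536/7620)·3.423/536 = 0.0033927712
  Central: (2460/10080)²·(1−513/2460)·0.993/513 = 9.1245589 × 10^-5
  → Var(ȳ_str) = 0.0034840168.
Var(ȳ_srs) = (1 − 1049/10080)·4.234/1049 = 0.0036161853.
deff = 0.0034840168 / 0.0036161853 = 0.9635.

0.9635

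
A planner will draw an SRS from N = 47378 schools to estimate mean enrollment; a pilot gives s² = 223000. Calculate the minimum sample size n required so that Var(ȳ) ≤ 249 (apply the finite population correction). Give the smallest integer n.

Without fpc, n₀ = s²/D = 223000/249 = 895.5823.
With fpc, (1 − n/N)·s²/n ≤ D requires n ≥ n₀/(1 + n₀/N) = 895.5823/(1 + 895.5823/47378) = 878.9673.
Rounding up, n = 879.

879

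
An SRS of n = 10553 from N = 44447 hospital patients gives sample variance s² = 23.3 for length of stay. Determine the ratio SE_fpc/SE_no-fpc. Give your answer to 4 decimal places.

0.8733

f = n/N = 10553/44447 = 0.23742885.
SE_no-fpc = √(s²/n) = 0.046988328; SE_fpc = √((1−f)s²/n) = 0.041032708.
Ratio = √(1−f) = 0.87325320.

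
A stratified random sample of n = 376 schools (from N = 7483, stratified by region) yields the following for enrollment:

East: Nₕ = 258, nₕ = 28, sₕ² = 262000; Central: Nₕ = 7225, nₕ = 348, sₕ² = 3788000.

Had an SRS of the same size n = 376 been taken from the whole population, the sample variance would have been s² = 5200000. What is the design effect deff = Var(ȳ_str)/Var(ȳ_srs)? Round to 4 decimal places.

Var(ȳ_str) = Σ Wₕ²(1−fₕ)sₕ²/nₕ with Wₕ = Nₕ/7483:
  East: (258/7483)²·(1−28/258)·262000/28 = 9.9160638
  Central: (7225/7483)²·(1−348/7225)·3788000/348 = 9658.6429
  → Var(ȳ_str) = 9668.559.
Var(ȳ_srs) = (1 − 376/7483)·5200000/376 = 13134.879.
deff = 9668.559 / 13134.879 = 0.7361.

0.7361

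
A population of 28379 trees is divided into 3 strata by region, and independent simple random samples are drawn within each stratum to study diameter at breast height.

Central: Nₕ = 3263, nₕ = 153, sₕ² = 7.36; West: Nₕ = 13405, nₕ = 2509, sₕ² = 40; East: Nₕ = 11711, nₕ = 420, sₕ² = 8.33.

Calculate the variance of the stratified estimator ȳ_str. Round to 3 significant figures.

0.00675

Var(ȳ_str) = Σₕ Wₕ²(1 − fₕ)sₕ²/nₕ with Wₕ = Nₕ/N, N = 28379.
Central: Wₕ = 0.11497939; term = 0.11497939²·(1 − 0.04688937)·7.36/153 = 6.0613543 × 10^-4.
West: Wₕ = 0.47235632; term = 0.47235632²·(1 − 0.18716897)·40/2509 = 0.0028913394.
East: Wₕ = 0.41266429; term = 0.41266429²·(1 − 0.03586372)·8.33/420 = 0.0032563263.
Sum = 0.0067538011.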